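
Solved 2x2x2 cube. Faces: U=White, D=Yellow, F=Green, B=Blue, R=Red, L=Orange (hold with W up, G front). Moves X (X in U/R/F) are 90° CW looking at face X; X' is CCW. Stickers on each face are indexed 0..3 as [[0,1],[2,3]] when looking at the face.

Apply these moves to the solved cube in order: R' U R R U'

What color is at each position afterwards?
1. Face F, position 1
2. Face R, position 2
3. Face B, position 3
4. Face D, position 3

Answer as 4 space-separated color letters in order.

Answer: W B B B

Derivation:
After move 1 (R'): R=RRRR U=WBWB F=GWGW D=YGYG B=YBYB
After move 2 (U): U=WWBB F=RRGW R=YBRR B=OOYB L=GWOO
After move 3 (R): R=RYRB U=WRBW F=RGGG D=YYYO B=BOWB
After move 4 (R): R=RRBY U=WGBG F=RYGO D=YWYB B=WORB
After move 5 (U'): U=GGWB F=GWGO R=RYBY B=RRRB L=WOOO
Query 1: F[1] = W
Query 2: R[2] = B
Query 3: B[3] = B
Query 4: D[3] = B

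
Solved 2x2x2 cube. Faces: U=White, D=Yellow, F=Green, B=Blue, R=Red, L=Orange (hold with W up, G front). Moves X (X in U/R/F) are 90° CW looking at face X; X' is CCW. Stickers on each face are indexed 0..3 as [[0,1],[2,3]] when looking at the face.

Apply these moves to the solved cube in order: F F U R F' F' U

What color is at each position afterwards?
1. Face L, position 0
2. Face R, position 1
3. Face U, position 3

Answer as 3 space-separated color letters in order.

After move 1 (F): F=GGGG U=WWOO R=WRWR D=RRYY L=OYOY
After move 2 (F): F=GGGG U=WWYY R=OROR D=WWYY L=OROR
After move 3 (U): U=YWYW F=ORGG R=BBOR B=ORBB L=GGOR
After move 4 (R): R=OBRB U=YRYG F=OWGY D=WBYO B=WRWB
After move 5 (F'): F=WYOG U=YROR R=BBWB D=GRYO L=GGOY
After move 6 (F'): F=YGWO U=YRBW R=RBGB D=GYYO L=GROO
After move 7 (U): U=BYWR F=RBWO R=WRGB B=GRWB L=YGOO
Query 1: L[0] = Y
Query 2: R[1] = R
Query 3: U[3] = R

Answer: Y R R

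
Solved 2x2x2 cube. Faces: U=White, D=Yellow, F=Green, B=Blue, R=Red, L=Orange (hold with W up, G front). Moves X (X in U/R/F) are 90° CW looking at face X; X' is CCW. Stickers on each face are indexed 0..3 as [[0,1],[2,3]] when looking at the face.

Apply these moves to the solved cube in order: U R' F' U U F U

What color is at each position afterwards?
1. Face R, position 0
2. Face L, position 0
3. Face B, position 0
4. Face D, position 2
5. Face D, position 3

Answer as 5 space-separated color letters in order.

Answer: W R R Y G

Derivation:
After move 1 (U): U=WWWW F=RRGG R=BBRR B=OOBB L=GGOO
After move 2 (R'): R=BRBR U=WBWO F=RWGW D=YRYG B=YOYB
After move 3 (F'): F=WWRG U=WBBB R=RRYR D=GOYG L=GOOW
After move 4 (U): U=BWBB F=RRRG R=YOYR B=GOYB L=WWOW
After move 5 (U): U=BBBW F=YORG R=GOYR B=WWYB L=RROW
After move 6 (F): F=RYGO U=BBWR R=BOWR D=YGYG L=RGOO
After move 7 (U): U=WBRB F=BOGO R=WWWR B=RGYB L=RYOO
Query 1: R[0] = W
Query 2: L[0] = R
Query 3: B[0] = R
Query 4: D[2] = Y
Query 5: D[3] = G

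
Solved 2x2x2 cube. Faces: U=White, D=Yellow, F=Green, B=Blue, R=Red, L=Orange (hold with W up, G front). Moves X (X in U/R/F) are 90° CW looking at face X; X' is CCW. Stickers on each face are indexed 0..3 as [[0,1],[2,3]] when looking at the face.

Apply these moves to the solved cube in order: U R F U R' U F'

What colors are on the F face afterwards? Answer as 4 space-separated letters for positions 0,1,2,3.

Answer: B R O Y

Derivation:
After move 1 (U): U=WWWW F=RRGG R=BBRR B=OOBB L=GGOO
After move 2 (R): R=RBRB U=WRWG F=RYGY D=YBYO B=WOWB
After move 3 (F): F=GRYY U=WROG R=WBGB D=RRYO L=GYOB
After move 4 (U): U=OWGR F=WBYY R=WOGB B=GYWB L=GROB
After move 5 (R'): R=OBWG U=OWGG F=WWYR D=RBYY B=OYRB
After move 6 (U): U=GOGW F=OBYR R=OYWG B=GRRB L=WWOB
After move 7 (F'): F=BROY U=GOOW R=BYRG D=WBYY L=WWOG
Query: F face = BROY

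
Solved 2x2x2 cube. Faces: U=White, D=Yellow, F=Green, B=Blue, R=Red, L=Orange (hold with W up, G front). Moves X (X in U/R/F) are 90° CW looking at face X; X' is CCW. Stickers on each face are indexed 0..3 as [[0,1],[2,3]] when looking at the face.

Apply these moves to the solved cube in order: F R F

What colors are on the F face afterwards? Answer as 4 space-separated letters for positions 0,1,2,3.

After move 1 (F): F=GGGG U=WWOO R=WRWR D=RRYY L=OYOY
After move 2 (R): R=WWRR U=WGOG F=GRGY D=RBYB B=OBWB
After move 3 (F): F=GGYR U=WGYY R=OWGR D=RWYB L=OROB
Query: F face = GGYR

Answer: G G Y R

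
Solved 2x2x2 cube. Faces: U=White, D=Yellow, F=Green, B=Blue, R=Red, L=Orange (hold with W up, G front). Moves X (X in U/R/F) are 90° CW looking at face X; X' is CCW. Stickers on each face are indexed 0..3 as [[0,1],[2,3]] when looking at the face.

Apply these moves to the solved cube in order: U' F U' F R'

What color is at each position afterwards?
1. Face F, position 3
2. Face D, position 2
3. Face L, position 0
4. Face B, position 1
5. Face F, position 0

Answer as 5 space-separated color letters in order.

Answer: R Y R G G

Derivation:
After move 1 (U'): U=WWWW F=OOGG R=GGRR B=RRBB L=BBOO
After move 2 (F): F=GOGO U=WWOB R=WGWR D=RGYY L=BYOY
After move 3 (U'): U=WBWO F=BYGO R=GOWR B=WGBB L=RROY
After move 4 (F): F=GBOY U=WBYR R=WOOR D=WGYY L=RROG
After move 5 (R'): R=ORWO U=WBYW F=GBOR D=WBYY B=YGGB
Query 1: F[3] = R
Query 2: D[2] = Y
Query 3: L[0] = R
Query 4: B[1] = G
Query 5: F[0] = G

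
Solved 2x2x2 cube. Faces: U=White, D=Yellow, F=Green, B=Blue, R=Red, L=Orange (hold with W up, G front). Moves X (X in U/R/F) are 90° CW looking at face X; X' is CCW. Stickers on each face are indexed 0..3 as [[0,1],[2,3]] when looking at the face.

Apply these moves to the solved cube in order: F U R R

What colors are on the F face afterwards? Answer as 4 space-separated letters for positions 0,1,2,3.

After move 1 (F): F=GGGG U=WWOO R=WRWR D=RRYY L=OYOY
After move 2 (U): U=OWOW F=WRGG R=BBWR B=OYBB L=GGOY
After move 3 (R): R=WBRB U=OROG F=WRGY D=RBYO B=WYWB
After move 4 (R): R=RWBB U=OROY F=WBGO D=RWYW B=GYRB
Query: F face = WBGO

Answer: W B G O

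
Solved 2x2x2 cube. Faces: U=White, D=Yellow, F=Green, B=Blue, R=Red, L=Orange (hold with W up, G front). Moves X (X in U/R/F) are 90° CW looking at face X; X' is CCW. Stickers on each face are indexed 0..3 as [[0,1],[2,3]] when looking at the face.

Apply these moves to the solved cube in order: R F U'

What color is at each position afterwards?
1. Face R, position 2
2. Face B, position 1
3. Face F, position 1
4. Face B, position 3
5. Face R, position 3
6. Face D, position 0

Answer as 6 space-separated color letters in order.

Answer: G R Y B R R

Derivation:
After move 1 (R): R=RRRR U=WGWG F=GYGY D=YBYB B=WBWB
After move 2 (F): F=GGYY U=WGOO R=WRGR D=RRYB L=OYOB
After move 3 (U'): U=GOWO F=OYYY R=GGGR B=WRWB L=WBOB
Query 1: R[2] = G
Query 2: B[1] = R
Query 3: F[1] = Y
Query 4: B[3] = B
Query 5: R[3] = R
Query 6: D[0] = R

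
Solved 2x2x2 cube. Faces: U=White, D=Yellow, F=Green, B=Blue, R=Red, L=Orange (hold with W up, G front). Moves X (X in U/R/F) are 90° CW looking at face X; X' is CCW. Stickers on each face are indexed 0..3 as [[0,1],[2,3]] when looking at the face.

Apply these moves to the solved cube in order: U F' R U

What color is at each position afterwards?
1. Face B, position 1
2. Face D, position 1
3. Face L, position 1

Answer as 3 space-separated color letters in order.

Answer: W B O

Derivation:
After move 1 (U): U=WWWW F=RRGG R=BBRR B=OOBB L=GGOO
After move 2 (F'): F=RGRG U=WWBR R=YBYR D=GOYY L=GWOW
After move 3 (R): R=YYRB U=WGBG F=RORY D=GBYO B=ROWB
After move 4 (U): U=BWGG F=YYRY R=RORB B=GWWB L=ROOW
Query 1: B[1] = W
Query 2: D[1] = B
Query 3: L[1] = O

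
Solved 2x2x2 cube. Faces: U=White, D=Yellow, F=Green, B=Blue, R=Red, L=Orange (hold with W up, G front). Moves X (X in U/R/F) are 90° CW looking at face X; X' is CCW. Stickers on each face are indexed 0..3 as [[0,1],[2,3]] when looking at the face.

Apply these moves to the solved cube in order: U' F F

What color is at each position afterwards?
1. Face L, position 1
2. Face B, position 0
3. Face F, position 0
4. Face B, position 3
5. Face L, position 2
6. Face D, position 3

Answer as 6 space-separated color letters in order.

After move 1 (U'): U=WWWW F=OOGG R=GGRR B=RRBB L=BBOO
After move 2 (F): F=GOGO U=WWOB R=WGWR D=RGYY L=BYOY
After move 3 (F): F=GGOO U=WWYY R=OGBR D=WWYY L=BROG
Query 1: L[1] = R
Query 2: B[0] = R
Query 3: F[0] = G
Query 4: B[3] = B
Query 5: L[2] = O
Query 6: D[3] = Y

Answer: R R G B O Y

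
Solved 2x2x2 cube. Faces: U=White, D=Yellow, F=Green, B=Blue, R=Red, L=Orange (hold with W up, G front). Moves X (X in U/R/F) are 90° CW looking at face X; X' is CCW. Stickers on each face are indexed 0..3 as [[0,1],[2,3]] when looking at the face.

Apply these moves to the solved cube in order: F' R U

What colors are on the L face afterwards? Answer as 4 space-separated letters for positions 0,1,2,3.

Answer: G O O W

Derivation:
After move 1 (F'): F=GGGG U=WWRR R=YRYR D=OOYY L=OWOW
After move 2 (R): R=YYRR U=WGRG F=GOGY D=OBYB B=RBWB
After move 3 (U): U=RWGG F=YYGY R=RBRR B=OWWB L=GOOW
Query: L face = GOOW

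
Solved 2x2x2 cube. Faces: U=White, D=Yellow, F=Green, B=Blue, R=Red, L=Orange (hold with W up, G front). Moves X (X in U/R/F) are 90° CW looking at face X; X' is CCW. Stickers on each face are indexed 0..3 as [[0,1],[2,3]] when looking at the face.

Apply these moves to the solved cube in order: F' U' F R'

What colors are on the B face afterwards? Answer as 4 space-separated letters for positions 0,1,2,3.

After move 1 (F'): F=GGGG U=WWRR R=YRYR D=OOYY L=OWOW
After move 2 (U'): U=WRWR F=OWGG R=GGYR B=YRBB L=BBOW
After move 3 (F): F=GOGW U=WRWB R=WGRR D=YGYY L=BOOO
After move 4 (R'): R=GRWR U=WBWY F=GRGB D=YOYW B=YRGB
Query: B face = YRGB

Answer: Y R G B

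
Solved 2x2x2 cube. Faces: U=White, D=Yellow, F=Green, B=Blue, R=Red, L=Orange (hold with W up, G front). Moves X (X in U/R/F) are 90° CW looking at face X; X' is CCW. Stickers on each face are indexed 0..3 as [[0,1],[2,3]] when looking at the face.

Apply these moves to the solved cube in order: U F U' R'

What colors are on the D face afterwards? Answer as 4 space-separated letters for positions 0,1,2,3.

After move 1 (U): U=WWWW F=RRGG R=BBRR B=OOBB L=GGOO
After move 2 (F): F=GRGR U=WWOG R=WBWR D=RBYY L=GYOY
After move 3 (U'): U=WGWO F=GYGR R=GRWR B=WBBB L=OOOY
After move 4 (R'): R=RRGW U=WBWW F=GGGO D=RYYR B=YBBB
Query: D face = RYYR

Answer: R Y Y R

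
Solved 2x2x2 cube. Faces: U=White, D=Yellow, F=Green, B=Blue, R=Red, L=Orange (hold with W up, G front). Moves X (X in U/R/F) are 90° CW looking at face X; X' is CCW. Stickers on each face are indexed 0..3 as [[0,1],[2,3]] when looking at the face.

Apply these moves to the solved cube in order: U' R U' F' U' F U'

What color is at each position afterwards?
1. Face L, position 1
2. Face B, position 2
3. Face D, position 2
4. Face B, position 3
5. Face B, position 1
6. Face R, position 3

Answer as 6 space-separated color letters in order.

After move 1 (U'): U=WWWW F=OOGG R=GGRR B=RRBB L=BBOO
After move 2 (R): R=RGRG U=WOWG F=OYGY D=YBYR B=WRWB
After move 3 (U'): U=OGWW F=BBGY R=OYRG B=RGWB L=WROO
After move 4 (F'): F=BYBG U=OGOR R=BYYG D=ROYR L=WWOW
After move 5 (U'): U=GROO F=WWBG R=BYYG B=BYWB L=RGOW
After move 6 (F): F=BWGW U=GRWG R=OYOG D=YBYR L=RROO
After move 7 (U'): U=RGGW F=RRGW R=BWOG B=OYWB L=BYOO
Query 1: L[1] = Y
Query 2: B[2] = W
Query 3: D[2] = Y
Query 4: B[3] = B
Query 5: B[1] = Y
Query 6: R[3] = G

Answer: Y W Y B Y G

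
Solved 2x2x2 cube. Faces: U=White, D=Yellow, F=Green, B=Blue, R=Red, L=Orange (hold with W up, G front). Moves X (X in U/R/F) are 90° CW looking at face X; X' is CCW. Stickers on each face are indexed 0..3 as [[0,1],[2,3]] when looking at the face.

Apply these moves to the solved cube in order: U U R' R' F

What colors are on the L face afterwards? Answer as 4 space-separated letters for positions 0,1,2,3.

Answer: R Y O W

Derivation:
After move 1 (U): U=WWWW F=RRGG R=BBRR B=OOBB L=GGOO
After move 2 (U): U=WWWW F=BBGG R=OORR B=GGBB L=RROO
After move 3 (R'): R=OROR U=WBWG F=BWGW D=YBYG B=YGYB
After move 4 (R'): R=RROO U=WYWY F=BBGG D=YWYW B=GGBB
After move 5 (F): F=GBGB U=WYOR R=WRYO D=ORYW L=RYOW
Query: L face = RYOW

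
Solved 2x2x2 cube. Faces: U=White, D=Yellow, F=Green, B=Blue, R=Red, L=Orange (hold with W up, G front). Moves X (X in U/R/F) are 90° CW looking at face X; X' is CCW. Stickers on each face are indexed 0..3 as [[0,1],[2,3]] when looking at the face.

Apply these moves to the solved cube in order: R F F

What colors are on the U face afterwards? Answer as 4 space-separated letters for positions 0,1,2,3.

After move 1 (R): R=RRRR U=WGWG F=GYGY D=YBYB B=WBWB
After move 2 (F): F=GGYY U=WGOO R=WRGR D=RRYB L=OYOB
After move 3 (F): F=YGYG U=WGBY R=OROR D=GWYB L=OROR
Query: U face = WGBY

Answer: W G B Y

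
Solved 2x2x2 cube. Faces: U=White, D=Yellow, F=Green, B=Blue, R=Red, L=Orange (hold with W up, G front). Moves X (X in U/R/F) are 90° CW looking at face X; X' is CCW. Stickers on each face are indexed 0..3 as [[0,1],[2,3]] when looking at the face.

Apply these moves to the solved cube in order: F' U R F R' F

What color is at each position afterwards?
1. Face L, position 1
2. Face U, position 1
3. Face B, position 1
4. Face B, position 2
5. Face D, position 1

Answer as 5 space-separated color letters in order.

After move 1 (F'): F=GGGG U=WWRR R=YRYR D=OOYY L=OWOW
After move 2 (U): U=RWRW F=YRGG R=BBYR B=OWBB L=GGOW
After move 3 (R): R=YBRB U=RRRG F=YOGY D=OBYO B=WWWB
After move 4 (F): F=GYYO U=RRWG R=RBGB D=RYYO L=GOOB
After move 5 (R'): R=BBRG U=RWWW F=GRYG D=RYYO B=OWYB
After move 6 (F): F=YGGR U=RWBO R=WBWG D=RBYO L=GROY
Query 1: L[1] = R
Query 2: U[1] = W
Query 3: B[1] = W
Query 4: B[2] = Y
Query 5: D[1] = B

Answer: R W W Y B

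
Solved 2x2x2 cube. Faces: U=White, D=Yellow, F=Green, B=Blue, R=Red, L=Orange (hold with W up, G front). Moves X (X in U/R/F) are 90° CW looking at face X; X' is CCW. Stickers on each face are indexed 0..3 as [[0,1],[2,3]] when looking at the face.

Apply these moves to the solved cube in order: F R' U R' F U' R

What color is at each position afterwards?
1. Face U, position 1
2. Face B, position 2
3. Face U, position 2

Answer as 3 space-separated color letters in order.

After move 1 (F): F=GGGG U=WWOO R=WRWR D=RRYY L=OYOY
After move 2 (R'): R=RRWW U=WBOB F=GWGO D=RGYG B=YBRB
After move 3 (U): U=OWBB F=RRGO R=YBWW B=OYRB L=GWOY
After move 4 (R'): R=BWYW U=ORBO F=RWGB D=RRYO B=GYGB
After move 5 (F): F=GRBW U=ORYW R=BWOW D=YBYO L=GROR
After move 6 (U'): U=RWOY F=GRBW R=GROW B=BWGB L=GYOR
After move 7 (R): R=OGWR U=RROW F=GBBO D=YGYB B=YWWB
Query 1: U[1] = R
Query 2: B[2] = W
Query 3: U[2] = O

Answer: R W O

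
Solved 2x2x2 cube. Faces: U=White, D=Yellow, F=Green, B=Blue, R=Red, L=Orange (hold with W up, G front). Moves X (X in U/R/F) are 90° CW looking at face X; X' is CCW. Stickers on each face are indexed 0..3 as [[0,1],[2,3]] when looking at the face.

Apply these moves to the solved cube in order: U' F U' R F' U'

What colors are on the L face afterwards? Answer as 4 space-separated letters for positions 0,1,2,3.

Answer: O G O W

Derivation:
After move 1 (U'): U=WWWW F=OOGG R=GGRR B=RRBB L=BBOO
After move 2 (F): F=GOGO U=WWOB R=WGWR D=RGYY L=BYOY
After move 3 (U'): U=WBWO F=BYGO R=GOWR B=WGBB L=RROY
After move 4 (R): R=WGRO U=WYWO F=BGGY D=RBYW B=OGBB
After move 5 (F'): F=GYBG U=WYWR R=BGRO D=RYYW L=ROOW
After move 6 (U'): U=YRWW F=ROBG R=GYRO B=BGBB L=OGOW
Query: L face = OGOW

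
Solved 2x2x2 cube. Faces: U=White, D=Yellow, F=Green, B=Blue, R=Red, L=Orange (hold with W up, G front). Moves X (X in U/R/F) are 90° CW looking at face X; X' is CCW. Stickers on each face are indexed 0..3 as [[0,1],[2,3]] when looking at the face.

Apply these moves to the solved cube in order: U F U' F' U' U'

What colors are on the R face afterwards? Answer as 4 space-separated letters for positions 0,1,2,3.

Answer: O O R R

Derivation:
After move 1 (U): U=WWWW F=RRGG R=BBRR B=OOBB L=GGOO
After move 2 (F): F=GRGR U=WWOG R=WBWR D=RBYY L=GYOY
After move 3 (U'): U=WGWO F=GYGR R=GRWR B=WBBB L=OOOY
After move 4 (F'): F=YRGG U=WGGW R=BRRR D=OYYY L=OOOW
After move 5 (U'): U=GWWG F=OOGG R=YRRR B=BRBB L=WBOW
After move 6 (U'): U=WGGW F=WBGG R=OORR B=YRBB L=BROW
Query: R face = OORR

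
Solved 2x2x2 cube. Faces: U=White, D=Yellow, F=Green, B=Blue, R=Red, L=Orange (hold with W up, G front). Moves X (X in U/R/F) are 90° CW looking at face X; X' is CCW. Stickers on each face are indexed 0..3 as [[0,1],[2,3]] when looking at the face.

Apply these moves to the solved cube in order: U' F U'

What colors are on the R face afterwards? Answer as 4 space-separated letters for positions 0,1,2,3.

Answer: G O W R

Derivation:
After move 1 (U'): U=WWWW F=OOGG R=GGRR B=RRBB L=BBOO
After move 2 (F): F=GOGO U=WWOB R=WGWR D=RGYY L=BYOY
After move 3 (U'): U=WBWO F=BYGO R=GOWR B=WGBB L=RROY
Query: R face = GOWR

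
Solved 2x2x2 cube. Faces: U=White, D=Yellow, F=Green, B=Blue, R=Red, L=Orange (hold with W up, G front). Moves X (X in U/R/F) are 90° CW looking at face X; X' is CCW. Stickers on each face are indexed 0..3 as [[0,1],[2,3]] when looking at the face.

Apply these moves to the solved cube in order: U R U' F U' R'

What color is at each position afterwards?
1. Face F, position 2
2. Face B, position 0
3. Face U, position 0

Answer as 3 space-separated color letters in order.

After move 1 (U): U=WWWW F=RRGG R=BBRR B=OOBB L=GGOO
After move 2 (R): R=RBRB U=WRWG F=RYGY D=YBYO B=WOWB
After move 3 (U'): U=RGWW F=GGGY R=RYRB B=RBWB L=WOOO
After move 4 (F): F=GGYG U=RGOO R=WYWB D=RRYO L=WYOB
After move 5 (U'): U=GORO F=WYYG R=GGWB B=WYWB L=RBOB
After move 6 (R'): R=GBGW U=GWRW F=WOYO D=RYYG B=OYRB
Query 1: F[2] = Y
Query 2: B[0] = O
Query 3: U[0] = G

Answer: Y O G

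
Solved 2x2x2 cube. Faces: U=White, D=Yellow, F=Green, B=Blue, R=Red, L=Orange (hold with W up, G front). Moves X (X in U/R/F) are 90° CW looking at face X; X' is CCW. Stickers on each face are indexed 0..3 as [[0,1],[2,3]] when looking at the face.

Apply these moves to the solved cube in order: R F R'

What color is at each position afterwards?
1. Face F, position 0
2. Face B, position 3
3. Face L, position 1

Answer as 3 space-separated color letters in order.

Answer: G B Y

Derivation:
After move 1 (R): R=RRRR U=WGWG F=GYGY D=YBYB B=WBWB
After move 2 (F): F=GGYY U=WGOO R=WRGR D=RRYB L=OYOB
After move 3 (R'): R=RRWG U=WWOW F=GGYO D=RGYY B=BBRB
Query 1: F[0] = G
Query 2: B[3] = B
Query 3: L[1] = Y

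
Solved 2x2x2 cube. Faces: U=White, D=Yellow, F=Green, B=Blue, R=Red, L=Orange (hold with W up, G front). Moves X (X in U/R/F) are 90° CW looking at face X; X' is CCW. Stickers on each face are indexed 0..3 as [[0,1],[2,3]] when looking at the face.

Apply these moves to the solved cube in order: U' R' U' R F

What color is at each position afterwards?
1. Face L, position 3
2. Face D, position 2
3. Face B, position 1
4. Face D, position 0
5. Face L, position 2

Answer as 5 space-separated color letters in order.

After move 1 (U'): U=WWWW F=OOGG R=GGRR B=RRBB L=BBOO
After move 2 (R'): R=GRGR U=WBWR F=OWGW D=YOYG B=YRYB
After move 3 (U'): U=BRWW F=BBGW R=OWGR B=GRYB L=YROO
After move 4 (R): R=GORW U=BBWW F=BOGG D=YYYG B=WRRB
After move 5 (F): F=GBGO U=BBOR R=WOWW D=RGYG L=YYOY
Query 1: L[3] = Y
Query 2: D[2] = Y
Query 3: B[1] = R
Query 4: D[0] = R
Query 5: L[2] = O

Answer: Y Y R R O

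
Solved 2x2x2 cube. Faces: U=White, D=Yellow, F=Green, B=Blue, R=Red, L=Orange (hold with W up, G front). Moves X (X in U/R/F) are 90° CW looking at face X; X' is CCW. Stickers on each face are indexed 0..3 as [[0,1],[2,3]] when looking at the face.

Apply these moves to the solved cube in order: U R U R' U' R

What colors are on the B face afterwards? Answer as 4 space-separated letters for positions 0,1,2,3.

Answer: G B G B

Derivation:
After move 1 (U): U=WWWW F=RRGG R=BBRR B=OOBB L=GGOO
After move 2 (R): R=RBRB U=WRWG F=RYGY D=YBYO B=WOWB
After move 3 (U): U=WWGR F=RBGY R=WORB B=GGWB L=RYOO
After move 4 (R'): R=OBWR U=WWGG F=RWGR D=YBYY B=OGBB
After move 5 (U'): U=WGWG F=RYGR R=RWWR B=OBBB L=OGOO
After move 6 (R): R=WRRW U=WYWR F=RBGY D=YBYO B=GBGB
Query: B face = GBGB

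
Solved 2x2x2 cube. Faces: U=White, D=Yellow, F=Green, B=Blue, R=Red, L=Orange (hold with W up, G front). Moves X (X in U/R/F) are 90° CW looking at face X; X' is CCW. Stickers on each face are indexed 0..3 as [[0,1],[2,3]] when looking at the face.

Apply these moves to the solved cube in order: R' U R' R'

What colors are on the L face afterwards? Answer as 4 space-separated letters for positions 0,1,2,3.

Answer: G W O O

Derivation:
After move 1 (R'): R=RRRR U=WBWB F=GWGW D=YGYG B=YBYB
After move 2 (U): U=WWBB F=RRGW R=YBRR B=OOYB L=GWOO
After move 3 (R'): R=BRYR U=WYBO F=RWGB D=YRYW B=GOGB
After move 4 (R'): R=RRBY U=WGBG F=RYGO D=YWYB B=WORB
Query: L face = GWOO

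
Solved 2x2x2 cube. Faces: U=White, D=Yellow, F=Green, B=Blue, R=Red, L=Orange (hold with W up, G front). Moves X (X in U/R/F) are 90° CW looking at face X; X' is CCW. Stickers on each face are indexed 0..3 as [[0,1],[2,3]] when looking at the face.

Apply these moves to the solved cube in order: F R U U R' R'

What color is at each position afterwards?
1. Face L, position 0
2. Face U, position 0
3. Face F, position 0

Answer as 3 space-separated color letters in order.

After move 1 (F): F=GGGG U=WWOO R=WRWR D=RRYY L=OYOY
After move 2 (R): R=WWRR U=WGOG F=GRGY D=RBYB B=OBWB
After move 3 (U): U=OWGG F=WWGY R=OBRR B=OYWB L=GROY
After move 4 (U): U=GOGW F=OBGY R=OYRR B=GRWB L=WWOY
After move 5 (R'): R=YROR U=GWGG F=OOGW D=RBYY B=BRBB
After move 6 (R'): R=RRYO U=GBGB F=OWGG D=ROYW B=YRBB
Query 1: L[0] = W
Query 2: U[0] = G
Query 3: F[0] = O

Answer: W G O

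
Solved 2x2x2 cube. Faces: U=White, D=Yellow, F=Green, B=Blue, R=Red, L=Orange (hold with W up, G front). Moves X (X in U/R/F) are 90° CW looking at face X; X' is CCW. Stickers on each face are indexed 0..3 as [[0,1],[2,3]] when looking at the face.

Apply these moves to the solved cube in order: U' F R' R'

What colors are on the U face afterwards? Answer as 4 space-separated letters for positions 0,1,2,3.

After move 1 (U'): U=WWWW F=OOGG R=GGRR B=RRBB L=BBOO
After move 2 (F): F=GOGO U=WWOB R=WGWR D=RGYY L=BYOY
After move 3 (R'): R=GRWW U=WBOR F=GWGB D=ROYO B=YRGB
After move 4 (R'): R=RWGW U=WGOY F=GBGR D=RWYB B=OROB
Query: U face = WGOY

Answer: W G O Y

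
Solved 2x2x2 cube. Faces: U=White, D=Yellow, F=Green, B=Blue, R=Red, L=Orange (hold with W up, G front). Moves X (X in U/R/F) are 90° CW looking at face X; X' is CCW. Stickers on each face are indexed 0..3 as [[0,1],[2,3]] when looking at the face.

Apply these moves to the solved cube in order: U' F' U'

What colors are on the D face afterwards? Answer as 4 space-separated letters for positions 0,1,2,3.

Answer: B O Y Y

Derivation:
After move 1 (U'): U=WWWW F=OOGG R=GGRR B=RRBB L=BBOO
After move 2 (F'): F=OGOG U=WWGR R=YGYR D=BOYY L=BWOW
After move 3 (U'): U=WRWG F=BWOG R=OGYR B=YGBB L=RROW
Query: D face = BOYY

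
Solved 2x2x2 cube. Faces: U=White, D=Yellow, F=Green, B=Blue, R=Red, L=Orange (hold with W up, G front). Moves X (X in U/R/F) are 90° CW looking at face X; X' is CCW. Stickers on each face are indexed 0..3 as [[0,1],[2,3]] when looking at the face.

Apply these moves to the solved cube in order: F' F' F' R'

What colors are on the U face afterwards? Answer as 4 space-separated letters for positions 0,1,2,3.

After move 1 (F'): F=GGGG U=WWRR R=YRYR D=OOYY L=OWOW
After move 2 (F'): F=GGGG U=WWYY R=OROR D=WWYY L=OROR
After move 3 (F'): F=GGGG U=WWOO R=WRWR D=RRYY L=OYOY
After move 4 (R'): R=RRWW U=WBOB F=GWGO D=RGYG B=YBRB
Query: U face = WBOB

Answer: W B O B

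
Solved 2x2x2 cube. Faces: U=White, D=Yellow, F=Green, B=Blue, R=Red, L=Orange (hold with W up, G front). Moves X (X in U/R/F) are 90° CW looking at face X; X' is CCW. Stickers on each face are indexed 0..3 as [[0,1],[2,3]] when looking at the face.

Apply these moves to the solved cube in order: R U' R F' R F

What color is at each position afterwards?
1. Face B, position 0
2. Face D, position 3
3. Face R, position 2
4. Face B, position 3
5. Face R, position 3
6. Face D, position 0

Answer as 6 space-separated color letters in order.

After move 1 (R): R=RRRR U=WGWG F=GYGY D=YBYB B=WBWB
After move 2 (U'): U=GGWW F=OOGY R=GYRR B=RRWB L=WBOO
After move 3 (R): R=RGRY U=GOWY F=OBGB D=YWYR B=WRGB
After move 4 (F'): F=BBOG U=GORR R=WGYY D=BOYR L=WYOW
After move 5 (R): R=YWYG U=GBRG F=BOOR D=BGYW B=RROB
After move 6 (F): F=OBRO U=GBWY R=RWGG D=YYYW L=WBOG
Query 1: B[0] = R
Query 2: D[3] = W
Query 3: R[2] = G
Query 4: B[3] = B
Query 5: R[3] = G
Query 6: D[0] = Y

Answer: R W G B G Y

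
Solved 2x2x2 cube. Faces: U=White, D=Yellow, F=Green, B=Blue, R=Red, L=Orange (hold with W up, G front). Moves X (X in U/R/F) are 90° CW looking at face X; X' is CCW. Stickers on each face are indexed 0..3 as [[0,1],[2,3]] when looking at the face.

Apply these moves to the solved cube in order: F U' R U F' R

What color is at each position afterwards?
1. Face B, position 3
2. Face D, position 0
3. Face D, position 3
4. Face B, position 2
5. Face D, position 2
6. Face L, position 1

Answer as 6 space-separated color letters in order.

After move 1 (F): F=GGGG U=WWOO R=WRWR D=RRYY L=OYOY
After move 2 (U'): U=WOWO F=OYGG R=GGWR B=WRBB L=BBOY
After move 3 (R): R=WGRG U=WYWG F=ORGY D=RBYW B=OROB
After move 4 (U): U=WWGY F=WGGY R=ORRG B=BBOB L=OROY
After move 5 (F'): F=GYWG U=WWOR R=BRRG D=RYYW L=OYOG
After move 6 (R): R=RBGR U=WYOG F=GYWW D=ROYB B=RBWB
Query 1: B[3] = B
Query 2: D[0] = R
Query 3: D[3] = B
Query 4: B[2] = W
Query 5: D[2] = Y
Query 6: L[1] = Y

Answer: B R B W Y Y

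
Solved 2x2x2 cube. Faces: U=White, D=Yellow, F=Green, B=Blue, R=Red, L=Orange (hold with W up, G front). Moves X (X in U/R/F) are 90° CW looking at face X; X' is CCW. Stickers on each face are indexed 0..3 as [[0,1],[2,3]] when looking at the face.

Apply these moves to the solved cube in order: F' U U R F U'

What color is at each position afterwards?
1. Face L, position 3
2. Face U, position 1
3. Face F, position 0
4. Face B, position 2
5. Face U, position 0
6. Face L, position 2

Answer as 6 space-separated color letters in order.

Answer: B R Y R B O

Derivation:
After move 1 (F'): F=GGGG U=WWRR R=YRYR D=OOYY L=OWOW
After move 2 (U): U=RWRW F=YRGG R=BBYR B=OWBB L=GGOW
After move 3 (U): U=RRWW F=BBGG R=OWYR B=GGBB L=YROW
After move 4 (R): R=YORW U=RBWG F=BOGY D=OBYG B=WGRB
After move 5 (F): F=GBYO U=RBWR R=WOGW D=RYYG L=YOOB
After move 6 (U'): U=BRRW F=YOYO R=GBGW B=WORB L=WGOB
Query 1: L[3] = B
Query 2: U[1] = R
Query 3: F[0] = Y
Query 4: B[2] = R
Query 5: U[0] = B
Query 6: L[2] = O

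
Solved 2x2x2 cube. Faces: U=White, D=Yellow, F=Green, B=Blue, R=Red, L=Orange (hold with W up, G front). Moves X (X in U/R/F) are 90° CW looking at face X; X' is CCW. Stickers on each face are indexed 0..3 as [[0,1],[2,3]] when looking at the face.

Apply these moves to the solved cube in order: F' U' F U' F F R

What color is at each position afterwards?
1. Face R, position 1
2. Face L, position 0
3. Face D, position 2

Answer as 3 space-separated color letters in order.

Answer: O Y Y

Derivation:
After move 1 (F'): F=GGGG U=WWRR R=YRYR D=OOYY L=OWOW
After move 2 (U'): U=WRWR F=OWGG R=GGYR B=YRBB L=BBOW
After move 3 (F): F=GOGW U=WRWB R=WGRR D=YGYY L=BOOO
After move 4 (U'): U=RBWW F=BOGW R=GORR B=WGBB L=YROO
After move 5 (F): F=GBWO U=RBOR R=WOWR D=RGYY L=YYOG
After move 6 (F): F=WGOB U=RBGY R=OORR D=WWYY L=YROG
After move 7 (R): R=RORO U=RGGB F=WWOY D=WBYW B=YGBB
Query 1: R[1] = O
Query 2: L[0] = Y
Query 3: D[2] = Y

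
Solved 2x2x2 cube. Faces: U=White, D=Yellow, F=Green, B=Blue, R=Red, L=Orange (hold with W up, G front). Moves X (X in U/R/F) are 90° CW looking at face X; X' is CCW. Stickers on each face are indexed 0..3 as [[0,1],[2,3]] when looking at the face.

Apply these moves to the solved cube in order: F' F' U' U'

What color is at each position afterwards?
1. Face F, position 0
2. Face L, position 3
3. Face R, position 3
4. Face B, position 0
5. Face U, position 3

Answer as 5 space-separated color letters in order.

Answer: B R R G W

Derivation:
After move 1 (F'): F=GGGG U=WWRR R=YRYR D=OOYY L=OWOW
After move 2 (F'): F=GGGG U=WWYY R=OROR D=WWYY L=OROR
After move 3 (U'): U=WYWY F=ORGG R=GGOR B=ORBB L=BBOR
After move 4 (U'): U=YYWW F=BBGG R=OROR B=GGBB L=OROR
Query 1: F[0] = B
Query 2: L[3] = R
Query 3: R[3] = R
Query 4: B[0] = G
Query 5: U[3] = W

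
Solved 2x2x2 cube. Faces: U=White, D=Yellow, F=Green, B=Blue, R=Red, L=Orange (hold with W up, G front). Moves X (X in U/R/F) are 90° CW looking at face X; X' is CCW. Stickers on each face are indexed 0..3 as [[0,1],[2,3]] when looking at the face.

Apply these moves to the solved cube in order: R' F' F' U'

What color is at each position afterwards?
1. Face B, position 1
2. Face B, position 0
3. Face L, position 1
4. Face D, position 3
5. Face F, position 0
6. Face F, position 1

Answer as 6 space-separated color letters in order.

After move 1 (R'): R=RRRR U=WBWB F=GWGW D=YGYG B=YBYB
After move 2 (F'): F=WWGG U=WBRR R=GRYR D=OOYG L=OBOW
After move 3 (F'): F=WGWG U=WBGY R=OROR D=BWYG L=OROR
After move 4 (U'): U=BYWG F=ORWG R=WGOR B=ORYB L=YBOR
Query 1: B[1] = R
Query 2: B[0] = O
Query 3: L[1] = B
Query 4: D[3] = G
Query 5: F[0] = O
Query 6: F[1] = R

Answer: R O B G O R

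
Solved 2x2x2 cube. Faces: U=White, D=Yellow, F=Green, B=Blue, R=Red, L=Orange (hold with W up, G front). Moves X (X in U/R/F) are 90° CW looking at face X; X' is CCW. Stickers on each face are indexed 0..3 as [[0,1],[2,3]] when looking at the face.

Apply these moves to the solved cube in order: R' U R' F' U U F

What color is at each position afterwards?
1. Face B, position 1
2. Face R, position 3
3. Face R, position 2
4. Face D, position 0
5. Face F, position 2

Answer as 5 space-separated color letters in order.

Answer: B R W Y G

Derivation:
After move 1 (R'): R=RRRR U=WBWB F=GWGW D=YGYG B=YBYB
After move 2 (U): U=WWBB F=RRGW R=YBRR B=OOYB L=GWOO
After move 3 (R'): R=BRYR U=WYBO F=RWGB D=YRYW B=GOGB
After move 4 (F'): F=WBRG U=WYBY R=RRYR D=WOYW L=GOOB
After move 5 (U): U=BWYY F=RRRG R=GOYR B=GOGB L=WBOB
After move 6 (U): U=YBYW F=GORG R=GOYR B=WBGB L=RROB
After move 7 (F): F=RGGO U=YBBR R=YOWR D=YGYW L=RWOO
Query 1: B[1] = B
Query 2: R[3] = R
Query 3: R[2] = W
Query 4: D[0] = Y
Query 5: F[2] = G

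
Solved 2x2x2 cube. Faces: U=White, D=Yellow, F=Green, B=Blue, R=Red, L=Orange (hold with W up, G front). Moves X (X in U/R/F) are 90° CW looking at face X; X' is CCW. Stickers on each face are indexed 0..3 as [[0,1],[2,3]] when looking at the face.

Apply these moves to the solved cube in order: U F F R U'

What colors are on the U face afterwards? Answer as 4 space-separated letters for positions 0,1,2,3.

Answer: G R W Y

Derivation:
After move 1 (U): U=WWWW F=RRGG R=BBRR B=OOBB L=GGOO
After move 2 (F): F=GRGR U=WWOG R=WBWR D=RBYY L=GYOY
After move 3 (F): F=GGRR U=WWYY R=OBGR D=WWYY L=GROB
After move 4 (R): R=GORB U=WGYR F=GWRY D=WBYO B=YOWB
After move 5 (U'): U=GRWY F=GRRY R=GWRB B=GOWB L=YOOB
Query: U face = GRWY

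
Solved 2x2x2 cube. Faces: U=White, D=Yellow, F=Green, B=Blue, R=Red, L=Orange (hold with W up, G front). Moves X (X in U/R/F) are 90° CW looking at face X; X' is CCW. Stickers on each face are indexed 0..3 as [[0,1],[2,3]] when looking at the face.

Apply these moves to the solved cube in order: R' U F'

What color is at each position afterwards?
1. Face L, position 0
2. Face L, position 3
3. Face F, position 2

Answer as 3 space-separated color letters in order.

Answer: G B R

Derivation:
After move 1 (R'): R=RRRR U=WBWB F=GWGW D=YGYG B=YBYB
After move 2 (U): U=WWBB F=RRGW R=YBRR B=OOYB L=GWOO
After move 3 (F'): F=RWRG U=WWYR R=GBYR D=WOYG L=GBOB
Query 1: L[0] = G
Query 2: L[3] = B
Query 3: F[2] = R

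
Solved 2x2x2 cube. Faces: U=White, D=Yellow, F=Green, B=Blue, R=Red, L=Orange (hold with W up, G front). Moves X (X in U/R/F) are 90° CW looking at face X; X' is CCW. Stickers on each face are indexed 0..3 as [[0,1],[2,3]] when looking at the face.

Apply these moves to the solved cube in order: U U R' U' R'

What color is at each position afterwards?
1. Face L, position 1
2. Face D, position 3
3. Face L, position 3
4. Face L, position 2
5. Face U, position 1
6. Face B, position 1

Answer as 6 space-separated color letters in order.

Answer: G W O O Y R

Derivation:
After move 1 (U): U=WWWW F=RRGG R=BBRR B=OOBB L=GGOO
After move 2 (U): U=WWWW F=BBGG R=OORR B=GGBB L=RROO
After move 3 (R'): R=OROR U=WBWG F=BWGW D=YBYG B=YGYB
After move 4 (U'): U=BGWW F=RRGW R=BWOR B=ORYB L=YGOO
After move 5 (R'): R=WRBO U=BYWO F=RGGW D=YRYW B=GRBB
Query 1: L[1] = G
Query 2: D[3] = W
Query 3: L[3] = O
Query 4: L[2] = O
Query 5: U[1] = Y
Query 6: B[1] = R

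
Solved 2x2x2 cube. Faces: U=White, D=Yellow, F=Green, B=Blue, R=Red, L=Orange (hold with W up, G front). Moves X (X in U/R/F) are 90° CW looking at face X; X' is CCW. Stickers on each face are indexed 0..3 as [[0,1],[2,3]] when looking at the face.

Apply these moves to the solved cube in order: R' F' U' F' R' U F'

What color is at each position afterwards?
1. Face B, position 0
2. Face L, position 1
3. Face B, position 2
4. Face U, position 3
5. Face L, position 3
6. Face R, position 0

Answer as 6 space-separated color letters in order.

Answer: Y Y W O G G

Derivation:
After move 1 (R'): R=RRRR U=WBWB F=GWGW D=YGYG B=YBYB
After move 2 (F'): F=WWGG U=WBRR R=GRYR D=OOYG L=OBOW
After move 3 (U'): U=BRWR F=OBGG R=WWYR B=GRYB L=YBOW
After move 4 (F'): F=BGOG U=BRWY R=OWOR D=BWYG L=YROW
After move 5 (R'): R=WROO U=BYWG F=BROY D=BGYG B=GRWB
After move 6 (U): U=WBGY F=WROY R=GROO B=YRWB L=BROW
After move 7 (F'): F=RYWO U=WBGO R=GRBO D=RWYG L=BYOG
Query 1: B[0] = Y
Query 2: L[1] = Y
Query 3: B[2] = W
Query 4: U[3] = O
Query 5: L[3] = G
Query 6: R[0] = G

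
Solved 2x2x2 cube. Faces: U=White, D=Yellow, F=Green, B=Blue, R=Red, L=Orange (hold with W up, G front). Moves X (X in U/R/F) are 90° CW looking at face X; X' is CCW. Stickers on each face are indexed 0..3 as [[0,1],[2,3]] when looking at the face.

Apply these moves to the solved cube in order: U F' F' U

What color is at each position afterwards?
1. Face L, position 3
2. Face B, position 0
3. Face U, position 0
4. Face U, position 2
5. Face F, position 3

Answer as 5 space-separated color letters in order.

After move 1 (U): U=WWWW F=RRGG R=BBRR B=OOBB L=GGOO
After move 2 (F'): F=RGRG U=WWBR R=YBYR D=GOYY L=GWOW
After move 3 (F'): F=GGRR U=WWYY R=OBGR D=WWYY L=GROB
After move 4 (U): U=YWYW F=OBRR R=OOGR B=GRBB L=GGOB
Query 1: L[3] = B
Query 2: B[0] = G
Query 3: U[0] = Y
Query 4: U[2] = Y
Query 5: F[3] = R

Answer: B G Y Y R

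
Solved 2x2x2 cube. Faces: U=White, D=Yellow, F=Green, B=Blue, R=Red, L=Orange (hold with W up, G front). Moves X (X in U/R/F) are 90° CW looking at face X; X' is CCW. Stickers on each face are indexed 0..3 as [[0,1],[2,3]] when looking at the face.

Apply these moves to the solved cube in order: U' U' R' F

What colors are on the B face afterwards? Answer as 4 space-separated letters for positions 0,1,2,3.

Answer: Y G Y B

Derivation:
After move 1 (U'): U=WWWW F=OOGG R=GGRR B=RRBB L=BBOO
After move 2 (U'): U=WWWW F=BBGG R=OORR B=GGBB L=RROO
After move 3 (R'): R=OROR U=WBWG F=BWGW D=YBYG B=YGYB
After move 4 (F): F=GBWW U=WBOR R=WRGR D=OOYG L=RYOB
Query: B face = YGYB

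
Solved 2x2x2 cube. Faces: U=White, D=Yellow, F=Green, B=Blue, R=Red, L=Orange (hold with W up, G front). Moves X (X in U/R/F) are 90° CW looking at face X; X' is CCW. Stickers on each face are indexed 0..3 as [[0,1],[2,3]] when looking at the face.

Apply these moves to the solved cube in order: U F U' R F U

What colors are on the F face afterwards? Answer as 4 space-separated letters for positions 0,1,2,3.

After move 1 (U): U=WWWW F=RRGG R=BBRR B=OOBB L=GGOO
After move 2 (F): F=GRGR U=WWOG R=WBWR D=RBYY L=GYOY
After move 3 (U'): U=WGWO F=GYGR R=GRWR B=WBBB L=OOOY
After move 4 (R): R=WGRR U=WYWR F=GBGY D=RBYW B=OBGB
After move 5 (F): F=GGYB U=WYYO R=WGRR D=RWYW L=OROB
After move 6 (U): U=YWOY F=WGYB R=OBRR B=ORGB L=GGOB
Query: F face = WGYB

Answer: W G Y B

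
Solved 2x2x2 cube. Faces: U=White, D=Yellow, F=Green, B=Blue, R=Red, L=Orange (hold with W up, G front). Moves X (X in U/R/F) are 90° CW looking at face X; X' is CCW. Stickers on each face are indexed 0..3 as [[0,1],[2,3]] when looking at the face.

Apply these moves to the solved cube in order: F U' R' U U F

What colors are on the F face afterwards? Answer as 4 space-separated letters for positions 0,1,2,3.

After move 1 (F): F=GGGG U=WWOO R=WRWR D=RRYY L=OYOY
After move 2 (U'): U=WOWO F=OYGG R=GGWR B=WRBB L=BBOY
After move 3 (R'): R=GRGW U=WBWW F=OOGO D=RYYG B=YRRB
After move 4 (U): U=WWWB F=GRGO R=YRGW B=BBRB L=OOOY
After move 5 (U): U=WWBW F=YRGO R=BBGW B=OORB L=GROY
After move 6 (F): F=GYOR U=WWYR R=BBWW D=GBYG L=GROY
Query: F face = GYOR

Answer: G Y O R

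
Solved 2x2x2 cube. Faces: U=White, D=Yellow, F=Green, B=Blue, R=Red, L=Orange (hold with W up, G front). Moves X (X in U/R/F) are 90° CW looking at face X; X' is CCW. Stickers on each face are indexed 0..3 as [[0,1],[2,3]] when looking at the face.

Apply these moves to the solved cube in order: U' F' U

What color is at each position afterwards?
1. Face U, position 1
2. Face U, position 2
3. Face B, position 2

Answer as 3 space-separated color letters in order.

After move 1 (U'): U=WWWW F=OOGG R=GGRR B=RRBB L=BBOO
After move 2 (F'): F=OGOG U=WWGR R=YGYR D=BOYY L=BWOW
After move 3 (U): U=GWRW F=YGOG R=RRYR B=BWBB L=OGOW
Query 1: U[1] = W
Query 2: U[2] = R
Query 3: B[2] = B

Answer: W R B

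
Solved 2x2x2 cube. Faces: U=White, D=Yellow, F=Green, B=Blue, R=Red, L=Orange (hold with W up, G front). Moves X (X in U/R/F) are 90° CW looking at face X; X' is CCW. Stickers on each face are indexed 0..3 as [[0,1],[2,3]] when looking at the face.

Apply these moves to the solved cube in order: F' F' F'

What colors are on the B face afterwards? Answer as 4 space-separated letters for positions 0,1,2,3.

Answer: B B B B

Derivation:
After move 1 (F'): F=GGGG U=WWRR R=YRYR D=OOYY L=OWOW
After move 2 (F'): F=GGGG U=WWYY R=OROR D=WWYY L=OROR
After move 3 (F'): F=GGGG U=WWOO R=WRWR D=RRYY L=OYOY
Query: B face = BBBB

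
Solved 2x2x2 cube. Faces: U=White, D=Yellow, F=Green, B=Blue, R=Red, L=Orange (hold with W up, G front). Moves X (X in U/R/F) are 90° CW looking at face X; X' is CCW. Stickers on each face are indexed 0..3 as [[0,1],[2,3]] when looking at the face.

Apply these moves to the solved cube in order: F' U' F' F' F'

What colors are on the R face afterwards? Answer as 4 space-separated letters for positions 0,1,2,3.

After move 1 (F'): F=GGGG U=WWRR R=YRYR D=OOYY L=OWOW
After move 2 (U'): U=WRWR F=OWGG R=GGYR B=YRBB L=BBOW
After move 3 (F'): F=WGOG U=WRGY R=OGOR D=BWYY L=BROW
After move 4 (F'): F=GGWO U=WROO R=WGBR D=RWYY L=BYOG
After move 5 (F'): F=GOGW U=WRWB R=WGRR D=YGYY L=BOOO
Query: R face = WGRR

Answer: W G R R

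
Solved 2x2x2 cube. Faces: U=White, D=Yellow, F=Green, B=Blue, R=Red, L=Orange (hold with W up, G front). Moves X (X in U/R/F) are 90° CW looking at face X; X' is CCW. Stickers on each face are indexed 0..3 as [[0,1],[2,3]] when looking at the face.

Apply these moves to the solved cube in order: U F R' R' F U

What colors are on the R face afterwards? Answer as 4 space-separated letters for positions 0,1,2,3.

Answer: R O Y W

Derivation:
After move 1 (U): U=WWWW F=RRGG R=BBRR B=OOBB L=GGOO
After move 2 (F): F=GRGR U=WWOG R=WBWR D=RBYY L=GYOY
After move 3 (R'): R=BRWW U=WBOO F=GWGG D=RRYR B=YOBB
After move 4 (R'): R=RWBW U=WBOY F=GBGO D=RWYG B=RORB
After move 5 (F): F=GGOB U=WBYY R=OWYW D=BRYG L=GROW
After move 6 (U): U=YWYB F=OWOB R=ROYW B=GRRB L=GGOW
Query: R face = ROYW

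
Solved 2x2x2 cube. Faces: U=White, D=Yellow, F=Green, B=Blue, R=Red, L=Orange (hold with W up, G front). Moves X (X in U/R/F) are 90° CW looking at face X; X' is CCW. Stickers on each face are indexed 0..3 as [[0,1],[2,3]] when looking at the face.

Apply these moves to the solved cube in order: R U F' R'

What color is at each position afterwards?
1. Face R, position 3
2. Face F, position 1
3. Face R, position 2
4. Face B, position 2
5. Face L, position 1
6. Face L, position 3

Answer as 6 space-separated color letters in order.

After move 1 (R): R=RRRR U=WGWG F=GYGY D=YBYB B=WBWB
After move 2 (U): U=WWGG F=RRGY R=WBRR B=OOWB L=GYOO
After move 3 (F'): F=RYRG U=WWWR R=BBYR D=YOYB L=GGOG
After move 4 (R'): R=BRBY U=WWWO F=RWRR D=YYYG B=BOOB
Query 1: R[3] = Y
Query 2: F[1] = W
Query 3: R[2] = B
Query 4: B[2] = O
Query 5: L[1] = G
Query 6: L[3] = G

Answer: Y W B O G G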